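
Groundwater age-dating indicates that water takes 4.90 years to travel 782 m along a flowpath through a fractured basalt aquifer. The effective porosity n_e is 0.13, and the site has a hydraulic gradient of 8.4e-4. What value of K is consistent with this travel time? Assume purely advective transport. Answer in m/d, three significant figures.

t = 4.90 years = 1789 d
v = L / t = 782 / 1789 = 0.4372 m/d
K = v · n / i = 0.4372 × 0.13 / 8.4e-4 = 67.7 m/d

67.7 m/d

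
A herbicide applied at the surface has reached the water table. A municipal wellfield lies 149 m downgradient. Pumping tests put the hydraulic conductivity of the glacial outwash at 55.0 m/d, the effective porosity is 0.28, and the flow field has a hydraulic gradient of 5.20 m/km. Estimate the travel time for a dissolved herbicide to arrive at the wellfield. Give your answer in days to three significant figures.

Specific discharge q = 55.0 × 0.0052 = 0.2860 m/d
Average linear velocity = 0.2860 / 0.28 = 1.021 m/d
t = L / v = 149 / 1.021 = 145.9 d

146 days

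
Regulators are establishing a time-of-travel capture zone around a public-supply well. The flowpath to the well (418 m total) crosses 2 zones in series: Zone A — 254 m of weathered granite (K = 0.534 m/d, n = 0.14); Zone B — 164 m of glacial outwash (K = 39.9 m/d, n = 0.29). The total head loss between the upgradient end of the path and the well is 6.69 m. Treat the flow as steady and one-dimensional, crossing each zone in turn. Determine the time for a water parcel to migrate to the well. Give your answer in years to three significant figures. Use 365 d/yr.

Continuity: the same q passes through each zone, so ΔH = q·Σ(L_j/K_j) — the zones act as resistances in series.
Σ(L/K) = 254/0.534 + 164/39.9 = 475.7 + 4.110 = 479.8 d
q = ΔH / Σ(L/K) = 6.69 / 479.8 = 0.01394 m/d (same in every zone)
Zone A: v = q/n = 0.01394/0.14 = 0.09960 m/d → t_A = 254/0.09960 = 2550 d
Zone B: v = q/n = 0.01394/0.29 = 0.04808 m/d → t_B = 164/0.04808 = 3411 d
Total t = 2550 + 3411 = 5961 d
   = 5961 / 365 = 16.3 yr

16.3 years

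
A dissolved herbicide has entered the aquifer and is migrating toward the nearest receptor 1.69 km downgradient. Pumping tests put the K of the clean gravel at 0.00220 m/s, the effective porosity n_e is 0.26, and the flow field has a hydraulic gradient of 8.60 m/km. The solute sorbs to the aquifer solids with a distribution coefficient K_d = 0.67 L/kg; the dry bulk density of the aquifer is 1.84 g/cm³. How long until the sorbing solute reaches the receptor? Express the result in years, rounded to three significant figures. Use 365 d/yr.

4.23 years

K = 0.00220 m/s × 86400 s/d = 190.1 m/d
q = Ki = 190.1 × 0.0086 = 1.635 m/d
Seepage velocity v = q / n = 1.635 / 0.26 = 6.287 m/d
Retardation R = 1 + ρ_b·K_d/n = 1 + 1.84×0.67/0.26 = 5.742
Contaminant velocity v_c = v/R = 6.287/5.742 = 1.095 m/d
L = 1.69 km = 1690 m
t = L/v_c = 1690/1.095 = 1543 d
   = 1543/365 = 4.23 yr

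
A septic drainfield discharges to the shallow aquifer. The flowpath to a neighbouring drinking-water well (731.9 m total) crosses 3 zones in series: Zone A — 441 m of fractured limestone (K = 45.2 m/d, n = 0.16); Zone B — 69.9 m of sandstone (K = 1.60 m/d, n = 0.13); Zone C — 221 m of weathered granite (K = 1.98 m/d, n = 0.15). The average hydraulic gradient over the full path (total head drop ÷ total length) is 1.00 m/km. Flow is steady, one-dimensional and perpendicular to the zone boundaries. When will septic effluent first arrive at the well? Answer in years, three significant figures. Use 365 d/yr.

69.7 years

Continuity: the same q passes through each zone, so ΔH = q·Σ(L_j/K_j) — the zones act as resistances in series.
Σ(L/K) = 441/45.2 + 69.9/1.60 + 221/1.98 = 9.757 + 43.69 + 111.6 = 165.1 d
K_eq = L_total / Σ(L/K) = 731.9 / 165.1 = 4.434 m/d
q = K_eq · i = 4.434 × 0.0010 = 0.004434 m/d (same in every zone)
Zone A: v = q/n = 0.004434/0.16 = 0.02771 m/d → t_A = 441/0.02771 = 15910 d
Zone B: v = q/n = 0.004434/0.13 = 0.03411 m/d → t_B = 69.9/0.03411 = 2049 d
Zone C: v = q/n = 0.004434/0.15 = 0.02956 m/d → t_C = 221/0.02956 = 7476 d
Total t = 15910 + 2049 + 7476 = 25440 d
   = 25440 / 365 = 69.7 yr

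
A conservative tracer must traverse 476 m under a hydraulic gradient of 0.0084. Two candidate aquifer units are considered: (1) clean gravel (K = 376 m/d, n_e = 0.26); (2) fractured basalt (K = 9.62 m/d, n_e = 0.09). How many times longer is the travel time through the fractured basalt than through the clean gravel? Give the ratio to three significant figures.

13.5

Unit 1 (clean gravel): v = 376×0.0084/0.26 = 12.15 m/d, t = 476/12.15 = 39.18 d
Unit 2 (fractured basalt): v = 9.62×0.0084/0.09 = 0.8979 m/d, t = 476/0.8979 = 530.1 d
t(fractured basalt) / t(clean gravel) = 530.1/39.18 = 13.5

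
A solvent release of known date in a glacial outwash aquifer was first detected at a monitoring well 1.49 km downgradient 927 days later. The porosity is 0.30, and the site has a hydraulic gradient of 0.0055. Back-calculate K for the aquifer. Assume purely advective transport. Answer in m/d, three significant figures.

L = 1.49 km = 1490 m
v = L / t = 1490 / 927 = 1.607 m/d
K = v · n / i = 1.607 × 0.30 / 0.0055 = 87.7 m/d

87.7 m/d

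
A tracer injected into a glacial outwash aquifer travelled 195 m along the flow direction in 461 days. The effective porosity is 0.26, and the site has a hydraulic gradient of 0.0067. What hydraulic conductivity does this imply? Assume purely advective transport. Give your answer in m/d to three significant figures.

16.4 m/d

v = L / t = 195 / 461 = 0.4230 m/d
K = v · n / i = 0.4230 × 0.26 / 0.0067 = 16.4 m/d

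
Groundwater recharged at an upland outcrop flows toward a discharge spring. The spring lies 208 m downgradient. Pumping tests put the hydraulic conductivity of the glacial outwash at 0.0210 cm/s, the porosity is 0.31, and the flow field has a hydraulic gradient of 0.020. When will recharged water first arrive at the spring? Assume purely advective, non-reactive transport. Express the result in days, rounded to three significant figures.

178 days

K = 0.0210 cm/s × 864 = 18.14 m/d
Darcy flux q = K·i = 18.14 × 0.020 = 0.3629 m/d
v = Ki/n = 18.14·0.020/0.31 = 1.171 m/d
t = L / v = 208 / 1.171 = 177.7 d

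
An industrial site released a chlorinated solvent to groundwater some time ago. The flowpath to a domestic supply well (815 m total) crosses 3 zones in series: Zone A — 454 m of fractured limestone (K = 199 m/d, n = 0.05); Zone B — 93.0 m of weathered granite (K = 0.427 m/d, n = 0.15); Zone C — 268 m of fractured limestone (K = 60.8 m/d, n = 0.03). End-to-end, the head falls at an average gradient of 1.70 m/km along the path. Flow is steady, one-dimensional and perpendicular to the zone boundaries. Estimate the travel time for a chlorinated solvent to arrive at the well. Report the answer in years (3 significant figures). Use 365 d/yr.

19.8 years

For zones in series the flux q is common to all zones; the equivalent conductivity is the harmonic (thickness-weighted) mean, K_eq = L_total / Σ(L_j/K_j).
Σ(L/K) = 454/199 + 93.0/0.427 + 268/60.8 = 2.281 + 217.8 + 4.408 = 224.5 d
K_eq = L_total / Σ(L/K) = 815 / 224.5 = 3.630 m/d
q = K_eq · i = 3.630 × 0.0017 = 0.006172 m/d (same in every zone)
Zone A: v = q/n = 0.006172/0.05 = 0.1234 m/d → t_A = 454/0.1234 = 3678 d
Zone B: v = q/n = 0.006172/0.15 = 0.04115 m/d → t_B = 93.0/0.04115 = 2260 d
Zone C: v = q/n = 0.006172/0.03 = 0.2057 m/d → t_C = 268/0.2057 = 1303 d
Total t = 3678 + 2260 + 1303 = 7241 d
   = 7241 / 365 = 19.8 yr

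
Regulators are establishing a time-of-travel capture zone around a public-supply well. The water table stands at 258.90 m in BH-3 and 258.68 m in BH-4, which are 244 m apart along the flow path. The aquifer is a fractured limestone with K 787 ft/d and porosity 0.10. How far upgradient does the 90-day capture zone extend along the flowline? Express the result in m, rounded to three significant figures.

195 m

Hydraulic gradient i = (258.90 − 258.68) / 244 = 0.22 / 244 = 9.016e-4
K = 787 ft/d × 0.3048 = 239.9 m/d
q = Ki = 239.9 × 9.016e-4 = 0.2163 m/d
Average linear velocity = 0.2163 / 0.10 = 2.163 m/d
L = v × T = 2.163 × 90 = 194.7 m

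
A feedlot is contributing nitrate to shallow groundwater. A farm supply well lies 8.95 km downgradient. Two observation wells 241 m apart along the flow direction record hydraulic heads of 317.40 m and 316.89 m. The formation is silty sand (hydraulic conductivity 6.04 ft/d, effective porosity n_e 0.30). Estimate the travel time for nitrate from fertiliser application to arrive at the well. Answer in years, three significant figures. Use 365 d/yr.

Hydraulic gradient i = (317.40 − 316.89) / 241 = 0.51 / 241 = 0.002116
K = 6.04 ft/d × 0.3048 = 1.841 m/d
Darcy flux q = K·i = 1.841 × 0.002116 = 0.003896 m/d
Average linear velocity = 0.003896 / 0.30 = 0.01299 m/d
L = 8.95 km = 8950 m
t = L / v = 8950 / 0.01299 = 689200 d
   = 689200 / 365 = 1890 yr

1890 years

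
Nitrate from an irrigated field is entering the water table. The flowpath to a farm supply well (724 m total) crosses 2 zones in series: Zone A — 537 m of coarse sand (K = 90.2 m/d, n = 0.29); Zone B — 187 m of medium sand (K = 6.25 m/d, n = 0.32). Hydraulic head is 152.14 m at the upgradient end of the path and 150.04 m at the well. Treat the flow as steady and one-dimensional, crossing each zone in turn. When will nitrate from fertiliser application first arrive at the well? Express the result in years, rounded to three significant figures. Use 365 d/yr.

Total head drop ΔH = 152.14 − 150.04 = 2.10 m
Continuity: the same q passes through each zone, so ΔH = q·Σ(L_j/K_j) — the zones act as resistances in series.
Σ(L/K) = 537/90.2 + 187/6.25 = 5.953 + 29.92 = 35.87 d
q = ΔH / Σ(L/K) = 2.10 / 35.87 = 0.05854 m/d (same in every zone)
Zone A: v = q/n = 0.05854/0.29 = 0.2019 m/d → t_A = 537/0.2019 = 2660 d
Zone B: v = q/n = 0.05854/0.32 = 0.1829 m/d → t_B = 187/0.1829 = 1022 d
Total t = 2660 + 1022 = 3682 d
   = 3682 / 365 = 10.1 yr

10.1 years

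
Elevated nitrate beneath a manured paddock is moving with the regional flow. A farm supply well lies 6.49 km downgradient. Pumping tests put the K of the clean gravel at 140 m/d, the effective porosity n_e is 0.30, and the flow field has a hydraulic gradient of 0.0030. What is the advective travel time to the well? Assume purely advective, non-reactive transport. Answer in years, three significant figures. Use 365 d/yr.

12.7 years

q = Ki = 140 × 0.0030 = 0.4200 m/d
v = Ki/n = 140·0.0030/0.30 = 1.400 m/d
L = 6.49 km = 6490 m
t = L / v = 6490 / 1.400 = 4636 d
   = 4636 / 365 = 12.7 yr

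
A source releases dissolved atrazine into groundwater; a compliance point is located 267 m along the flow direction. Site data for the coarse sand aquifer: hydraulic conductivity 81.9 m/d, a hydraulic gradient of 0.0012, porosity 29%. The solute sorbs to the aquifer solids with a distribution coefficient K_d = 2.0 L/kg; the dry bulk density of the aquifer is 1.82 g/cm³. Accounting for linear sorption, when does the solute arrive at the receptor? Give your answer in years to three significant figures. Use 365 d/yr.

29.3 years

Specific discharge q = 81.9 × 0.0012 = 0.09828 m/d
v = Ki/n = 81.9·0.0012/0.29 = 0.3389 m/d
Retardation R = 1 + ρ_b·K_d/n = 1 + 1.82×2.0/0.29 = 13.55
Contaminant velocity v_c = v/R = 0.3389/13.55 = 0.02501 m/d
t = L/v_c = 267/0.02501 = 10680 d
   = 10680/365 = 29.3 yr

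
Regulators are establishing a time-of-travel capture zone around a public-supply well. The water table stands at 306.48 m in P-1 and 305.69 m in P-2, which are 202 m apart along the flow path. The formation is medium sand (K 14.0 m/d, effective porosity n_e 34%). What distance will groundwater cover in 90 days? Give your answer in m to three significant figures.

14.5 m

Hydraulic gradient i = (306.48 − 305.69) / 202 = 0.79 / 202 = 0.003911
Specific discharge q = 14.0 × 0.003911 = 0.05475 m/d
v_s = q/n_e = 0.05475/0.34 = 0.1610 m/d
L = v × T = 0.1610 × 90 = 14.49 m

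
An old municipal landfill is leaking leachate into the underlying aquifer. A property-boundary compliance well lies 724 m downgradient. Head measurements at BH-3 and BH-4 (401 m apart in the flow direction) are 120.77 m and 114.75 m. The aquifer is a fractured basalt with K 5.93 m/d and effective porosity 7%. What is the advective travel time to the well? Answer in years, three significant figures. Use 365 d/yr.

Hydraulic gradient i = (120.77 − 114.75) / 401 = 6.02 / 401 = 0.01501
q = Ki = 5.93 × 0.01501 = 0.08902 m/d
v_s = q/n_e = 0.08902/0.07 = 1.272 m/d
t = L / v = 724 / 1.272 = 569.3 d
   = 569.3 / 365 = 1.56 yr

1.56 years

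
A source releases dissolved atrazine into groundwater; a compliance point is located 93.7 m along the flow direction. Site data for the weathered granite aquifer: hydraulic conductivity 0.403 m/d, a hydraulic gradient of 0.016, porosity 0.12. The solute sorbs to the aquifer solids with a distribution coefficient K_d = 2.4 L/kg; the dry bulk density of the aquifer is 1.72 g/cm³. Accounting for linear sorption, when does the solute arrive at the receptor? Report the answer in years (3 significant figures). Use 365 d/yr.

169 years

Darcy flux q = K·i = 0.403 × 0.016 = 0.006448 m/d
Seepage velocity v = q / n = 0.006448 / 0.12 = 0.05373 m/d
Retardation R = 1 + ρ_b·K_d/n = 1 + 1.72×2.4/0.12 = 35.40
Contaminant velocity v_c = v/R = 0.05373/35.40 = 0.001518 m/d
t = L/v_c = 93.7/0.001518 = 61730 d
   = 61730/365 = 169 yr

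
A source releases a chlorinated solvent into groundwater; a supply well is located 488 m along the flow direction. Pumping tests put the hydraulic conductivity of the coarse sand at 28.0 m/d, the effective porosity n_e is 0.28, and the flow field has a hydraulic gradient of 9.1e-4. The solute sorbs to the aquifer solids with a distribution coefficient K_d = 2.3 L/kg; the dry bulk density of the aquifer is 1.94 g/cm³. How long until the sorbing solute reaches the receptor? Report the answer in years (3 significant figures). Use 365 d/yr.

q = Ki = 28.0 × 9.1e-4 = 0.02548 m/d
v_s = q/n_e = 0.02548/0.28 = 0.09100 m/d
Retardation R = 1 + ρ_b·K_d/n = 1 + 1.94×2.3/0.28 = 16.94
Contaminant velocity v_c = v/R = 0.09100/16.94 = 0.005373 m/d
t = L/v_c = 488/0.005373 = 90820 d
   = 90820/365 = 249 yr

249 years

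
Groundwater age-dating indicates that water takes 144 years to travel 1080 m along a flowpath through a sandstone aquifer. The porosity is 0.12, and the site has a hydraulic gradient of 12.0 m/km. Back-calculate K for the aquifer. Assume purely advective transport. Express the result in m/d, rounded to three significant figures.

t = 144 years = 52560 d
v = L / t = 1080 / 52560 = 0.02055 m/d
K = v · n / i = 0.02055 × 0.12 / 0.012 = 0.205 m/d

0.205 m/d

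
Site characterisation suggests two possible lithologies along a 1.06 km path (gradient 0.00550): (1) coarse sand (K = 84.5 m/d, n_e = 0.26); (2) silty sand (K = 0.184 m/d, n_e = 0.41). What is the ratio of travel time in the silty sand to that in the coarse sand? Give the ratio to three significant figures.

Unit 1 (coarse sand): v = 84.5×0.0055/0.26 = 1.787 m/d, t = 1060/1.787 = 593.0 d
Unit 2 (silty sand): v = 0.184×0.0055/0.41 = 0.002468 m/d, t = 1060/0.002468 = 429400 d
t(silty sand) / t(coarse sand) = 429400/593.0 = 724

724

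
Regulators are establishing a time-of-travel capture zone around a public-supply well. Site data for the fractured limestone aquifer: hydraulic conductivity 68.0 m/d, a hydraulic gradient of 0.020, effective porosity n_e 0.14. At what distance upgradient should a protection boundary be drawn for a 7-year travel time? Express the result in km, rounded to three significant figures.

24.8 km

q = Ki = 68.0 × 0.020 = 1.360 m/d
Average linear velocity = 1.360 / 0.14 = 9.714 m/d
T = 7 yr × 365 = 2555 d
L = v × T = 9.714 × 2555 = 24820 m
   = 24.8 km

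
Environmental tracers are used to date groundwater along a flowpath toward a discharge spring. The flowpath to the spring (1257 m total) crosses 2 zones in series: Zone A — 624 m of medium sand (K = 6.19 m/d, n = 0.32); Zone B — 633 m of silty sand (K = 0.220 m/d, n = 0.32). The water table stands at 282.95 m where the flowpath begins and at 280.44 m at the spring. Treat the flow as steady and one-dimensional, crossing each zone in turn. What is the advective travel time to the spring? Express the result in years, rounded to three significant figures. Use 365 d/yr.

Total head drop ΔH = 282.95 − 280.44 = 2.51 m
Steady 1-D flow in series ⇒ the Darcy flux q is identical in every zone and the zone head losses add (resistances L/K in series).
Σ(L/K) = 624/6.19 + 633/0.220 = 100.8 + 2877 = 2978 d
q = ΔH / Σ(L/K) = 2.51 / 2978 = 8.428e-4 m/d (same in every zone)
Zone A: v = q/n = 8.428e-4/0.32 = 0.002634 m/d → t_A = 624/0.002634 = 236900 d
Zone B: v = q/n = 8.428e-4/0.32 = 0.002634 m/d → t_B = 633/0.002634 = 240300 d
Total t = 236900 + 240300 = 477300 d
   = 477300 / 365 = 1310 yr

1310 years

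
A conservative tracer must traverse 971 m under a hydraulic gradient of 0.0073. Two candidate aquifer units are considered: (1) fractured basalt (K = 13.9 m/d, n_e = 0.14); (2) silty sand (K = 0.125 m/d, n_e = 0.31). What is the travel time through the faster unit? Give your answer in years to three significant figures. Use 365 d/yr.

Unit 1 (fractured basalt): v = 13.9×0.0073/0.14 = 0.7248 m/d, t = 971/0.7248 = 1340 d
Unit 2 (silty sand): v = 0.125×0.0073/0.31 = 0.002944 m/d, t = 971/0.002944 = 329900 d
Faster: 1340 d / 365 = 3.67 yr

3.67 years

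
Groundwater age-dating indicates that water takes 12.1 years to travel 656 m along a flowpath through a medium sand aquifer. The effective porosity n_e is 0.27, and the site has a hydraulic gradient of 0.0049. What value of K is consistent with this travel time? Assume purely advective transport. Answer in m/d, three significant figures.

8.18 m/d

t = 12.1 years = 4417 d
v = L / t = 656 / 4417 = 0.1485 m/d
K = v · n / i = 0.1485 × 0.27 / 0.0049 = 8.18 m/d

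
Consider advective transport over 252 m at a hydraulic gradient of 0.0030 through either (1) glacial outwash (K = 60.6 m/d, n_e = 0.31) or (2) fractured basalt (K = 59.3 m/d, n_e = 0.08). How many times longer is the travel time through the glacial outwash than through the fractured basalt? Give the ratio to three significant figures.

Unit 1 (glacial outwash): v = 60.6×0.0030/0.31 = 0.5865 m/d, t = 252/0.5865 = 429.7 d
Unit 2 (fractured basalt): v = 59.3×0.0030/0.08 = 2.224 m/d, t = 252/2.224 = 113.3 d
t(glacial outwash) / t(fractured basalt) = 429.7/113.3 = 3.79

3.79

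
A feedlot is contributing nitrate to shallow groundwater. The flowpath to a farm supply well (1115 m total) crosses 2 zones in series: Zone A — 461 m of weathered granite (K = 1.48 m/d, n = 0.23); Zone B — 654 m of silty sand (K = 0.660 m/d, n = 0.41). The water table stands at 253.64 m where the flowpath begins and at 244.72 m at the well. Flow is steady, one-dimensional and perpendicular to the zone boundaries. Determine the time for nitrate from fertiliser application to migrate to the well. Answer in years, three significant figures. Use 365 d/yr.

150 years

Total head drop ΔH = 253.64 − 244.72 = 8.92 m
Steady 1-D flow in series ⇒ the Darcy flux q is identical in every zone and the zone head losses add (resistances L/K in series).
Σ(L/K) = 461/1.48 + 654/0.660 = 311.5 + 990.9 = 1302 d
q = ΔH / Σ(L/K) = 8.92 / 1302 = 0.006849 m/d (same in every zone)
Zone A: v = q/n = 0.006849/0.23 = 0.02978 m/d → t_A = 461/0.02978 = 15480 d
Zone B: v = q/n = 0.006849/0.41 = 0.01670 m/d → t_B = 654/0.01670 = 39150 d
Total t = 15480 + 39150 = 54630 d
   = 54630 / 365 = 150 yr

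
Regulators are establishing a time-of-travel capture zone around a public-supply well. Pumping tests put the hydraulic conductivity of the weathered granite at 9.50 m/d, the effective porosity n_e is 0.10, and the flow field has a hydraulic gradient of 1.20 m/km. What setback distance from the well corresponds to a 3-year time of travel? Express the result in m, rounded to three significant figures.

Darcy flux q = K·i = 9.50 × 0.0012 = 0.01140 m/d
v = Ki/n = 9.50·0.0012/0.10 = 0.1140 m/d
T = 3 yr × 365 = 1095 d
L = v × T = 0.1140 × 1095 = 124.8 m

125 m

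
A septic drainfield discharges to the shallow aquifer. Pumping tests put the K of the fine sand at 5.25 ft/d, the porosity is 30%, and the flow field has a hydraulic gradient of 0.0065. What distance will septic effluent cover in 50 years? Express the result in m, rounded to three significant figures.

K = 5.25 ft/d × 0.3048 = 1.600 m/d
Darcy flux q = K·i = 1.600 × 0.0065 = 0.01040 m/d
Seepage velocity v = q / n = 0.01040 / 0.30 = 0.03467 m/d
T = 50 yr × 365 = 18250 d
L = v × T = 0.03467 × 18250 = 632.7 m

633 m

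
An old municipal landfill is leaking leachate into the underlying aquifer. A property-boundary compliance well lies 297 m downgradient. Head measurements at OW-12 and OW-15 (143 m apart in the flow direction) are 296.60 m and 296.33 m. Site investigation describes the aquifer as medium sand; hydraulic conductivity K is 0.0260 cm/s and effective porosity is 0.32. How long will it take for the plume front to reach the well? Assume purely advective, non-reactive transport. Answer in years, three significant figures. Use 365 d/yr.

Hydraulic gradient i = (296.60 − 296.33) / 143 = 0.27 / 143 = 0.001888
K = 0.0260 cm/s × 864 = 22.46 m/d
q = Ki = 22.46 × 0.001888 = 0.04241 m/d
Average linear velocity = 0.04241 / 0.32 = 0.1325 m/d
t = L / v = 297 / 0.1325 = 2241 d
   = 2241 / 365 = 6.14 yr

6.14 years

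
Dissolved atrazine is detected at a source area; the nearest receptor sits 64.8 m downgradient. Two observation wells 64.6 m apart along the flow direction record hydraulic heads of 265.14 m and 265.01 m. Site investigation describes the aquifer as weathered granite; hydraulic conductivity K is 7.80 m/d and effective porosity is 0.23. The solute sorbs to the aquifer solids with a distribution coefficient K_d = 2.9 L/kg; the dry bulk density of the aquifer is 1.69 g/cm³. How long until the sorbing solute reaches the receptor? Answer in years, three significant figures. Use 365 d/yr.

58.0 years

Hydraulic gradient i = (265.14 − 265.01) / 64.6 = 0.13 / 64.6 = 0.002012
Darcy flux q = K·i = 7.80 × 0.002012 = 0.01570 m/d
Average linear velocity = 0.01570 / 0.23 = 0.06825 m/d
Retardation R = 1 + ρ_b·K_d/n = 1 + 1.69×2.9/0.23 = 22.31
Contaminant velocity v_c = v/R = 0.06825/22.31 = 0.003059 m/d
t = L/v_c = 64.8/0.003059 = 21180 d
   = 21180/365 = 58.0 yr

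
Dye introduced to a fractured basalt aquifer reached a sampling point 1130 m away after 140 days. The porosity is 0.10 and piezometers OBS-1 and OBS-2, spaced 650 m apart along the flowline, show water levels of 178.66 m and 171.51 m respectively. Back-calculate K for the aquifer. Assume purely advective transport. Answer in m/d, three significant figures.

73.4 m/d

Hydraulic gradient i = (178.66 − 171.51) / 650 = 7.15 / 650 = 0.01100
v = L / t = 1130 / 140 = 8.071 m/d
K = v · n / i = 8.071 × 0.10 / 0.01100 = 73.4 m/d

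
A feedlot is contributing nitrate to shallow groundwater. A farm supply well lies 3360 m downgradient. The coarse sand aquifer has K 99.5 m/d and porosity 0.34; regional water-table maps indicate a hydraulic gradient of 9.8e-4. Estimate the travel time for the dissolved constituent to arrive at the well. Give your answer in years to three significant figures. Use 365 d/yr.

Darcy flux q = K·i = 99.5 × 9.8e-4 = 0.09751 m/d
Seepage velocity v = q / n = 0.09751 / 0.34 = 0.2868 m/d
t = L / v = 3360 / 0.2868 = 11720 d
   = 11720 / 365 = 32.1 yr

32.1 years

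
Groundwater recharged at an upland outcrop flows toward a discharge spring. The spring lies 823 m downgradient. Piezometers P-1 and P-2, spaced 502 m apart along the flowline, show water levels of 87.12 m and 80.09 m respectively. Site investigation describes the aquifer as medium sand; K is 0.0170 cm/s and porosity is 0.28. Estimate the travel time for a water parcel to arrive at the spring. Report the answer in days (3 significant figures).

1120 days

Hydraulic gradient i = (87.12 − 80.09) / 502 = 7.03 / 502 = 0.01400
K = 0.0170 cm/s × 864 = 14.69 m/d
Darcy flux q = K·i = 14.69 × 0.01400 = 0.2057 m/d
Average linear velocity = 0.2057 / 0.28 = 0.7346 m/d
t = L / v = 823 / 0.7346 = 1120 d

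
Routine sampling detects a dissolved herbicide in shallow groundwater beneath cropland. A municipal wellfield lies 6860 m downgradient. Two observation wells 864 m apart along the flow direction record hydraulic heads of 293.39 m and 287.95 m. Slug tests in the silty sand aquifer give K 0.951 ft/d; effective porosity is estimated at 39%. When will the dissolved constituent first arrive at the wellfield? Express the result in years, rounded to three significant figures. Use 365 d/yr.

Hydraulic gradient i = (293.39 − 287.95) / 864 = 5.44 / 864 = 0.006296
K = 0.951 ft/d × 0.3048 = 0.2899 m/d
Darcy flux q = K·i = 0.2899 × 0.006296 = 0.001825 m/d
Average linear velocity = 0.001825 / 0.39 = 0.004680 m/d
t = L / v = 6860 / 0.004680 = 1.466e6 d
   = 1.466e6 / 365 = 4020 yr

4020 years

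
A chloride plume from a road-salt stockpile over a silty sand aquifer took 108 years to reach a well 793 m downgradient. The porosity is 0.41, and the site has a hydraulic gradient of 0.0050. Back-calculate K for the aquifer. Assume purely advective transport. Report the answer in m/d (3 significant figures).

t = 108 years = 39420 d
v = L / t = 793 / 39420 = 0.02012 m/d
K = v · n / i = 0.02012 × 0.41 / 0.0050 = 1.65 m/d

1.65 m/d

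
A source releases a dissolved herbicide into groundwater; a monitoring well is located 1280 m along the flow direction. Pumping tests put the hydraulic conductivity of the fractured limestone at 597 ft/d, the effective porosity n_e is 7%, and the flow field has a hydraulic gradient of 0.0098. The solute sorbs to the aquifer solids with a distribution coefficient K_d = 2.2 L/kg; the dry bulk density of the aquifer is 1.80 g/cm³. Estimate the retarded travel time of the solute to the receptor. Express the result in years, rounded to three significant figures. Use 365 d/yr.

7.93 years

K = 597 ft/d × 0.3048 = 182.0 m/d
Darcy flux q = K·i = 182.0 × 0.0098 = 1.783 m/d
Seepage velocity v = q / n = 1.783 / 0.07 = 25.48 m/d
Retardation R = 1 + ρ_b·K_d/n = 1 + 1.80×2.2/0.07 = 57.57
Contaminant velocity v_c = v/R = 25.48/57.57 = 0.4425 m/d
t = L/v_c = 1280/0.4425 = 2893 d
   = 2893/365 = 7.93 yr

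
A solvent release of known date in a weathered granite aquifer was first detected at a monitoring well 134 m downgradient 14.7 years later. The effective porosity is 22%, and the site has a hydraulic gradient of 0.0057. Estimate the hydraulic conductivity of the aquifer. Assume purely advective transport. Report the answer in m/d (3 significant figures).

0.964 m/d

t = 14.7 years = 5366 d
v = L / t = 134 / 5366 = 0.02497 m/d
K = v · n / i = 0.02497 × 0.22 / 0.0057 = 0.964 m/d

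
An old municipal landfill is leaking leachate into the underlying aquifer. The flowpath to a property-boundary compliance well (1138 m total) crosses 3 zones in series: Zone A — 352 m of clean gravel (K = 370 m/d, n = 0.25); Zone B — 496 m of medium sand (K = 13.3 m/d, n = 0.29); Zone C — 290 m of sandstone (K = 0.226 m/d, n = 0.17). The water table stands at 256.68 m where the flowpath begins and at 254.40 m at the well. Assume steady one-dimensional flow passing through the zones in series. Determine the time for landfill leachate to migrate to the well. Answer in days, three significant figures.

163000 days

Total head drop ΔH = 256.68 − 254.40 = 2.28 m
Steady 1-D flow in series ⇒ the Darcy flux q is identical in every zone and the zone head losses add (resistances L/K in series).
Σ(L/K) = 352/370 + 496/13.3 + 290/0.226 = 0.9514 + 37.29 + 1283 = 1321 d
q = ΔH / Σ(L/K) = 2.28 / 1321 = 0.001725 m/d (same in every zone)
Zone A: v = q/n = 0.001725/0.25 = 0.006902 m/d → t_A = 352/0.006902 = 51000 d
Zone B: v = q/n = 0.001725/0.29 = 0.005950 m/d → t_B = 496/0.005950 = 83370 d
Zone C: v = q/n = 0.001725/0.17 = 0.01015 m/d → t_C = 290/0.01015 = 28570 d
Total t = 51000 + 83370 + 28570 = 162900 d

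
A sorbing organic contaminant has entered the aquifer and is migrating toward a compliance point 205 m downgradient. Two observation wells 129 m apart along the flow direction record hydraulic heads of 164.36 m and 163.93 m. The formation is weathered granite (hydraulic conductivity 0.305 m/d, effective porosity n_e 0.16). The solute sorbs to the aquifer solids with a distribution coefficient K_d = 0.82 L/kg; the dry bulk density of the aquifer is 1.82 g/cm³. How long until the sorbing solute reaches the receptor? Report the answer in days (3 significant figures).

Hydraulic gradient i = (164.36 − 163.93) / 129 = 0.43 / 129 = 0.003333
q = Ki = 0.305 × 0.003333 = 0.001017 m/d
Average linear velocity = 0.001017 / 0.16 = 0.006354 m/d
Retardation R = 1 + ρ_b·K_d/n = 1 + 1.82×0.82/0.16 = 10.33
Contaminant velocity v_c = v/R = 0.006354/10.33 = 6.153e-4 m/d
t = L/v_c = 205/6.153e-4 = 333200 d

333000 days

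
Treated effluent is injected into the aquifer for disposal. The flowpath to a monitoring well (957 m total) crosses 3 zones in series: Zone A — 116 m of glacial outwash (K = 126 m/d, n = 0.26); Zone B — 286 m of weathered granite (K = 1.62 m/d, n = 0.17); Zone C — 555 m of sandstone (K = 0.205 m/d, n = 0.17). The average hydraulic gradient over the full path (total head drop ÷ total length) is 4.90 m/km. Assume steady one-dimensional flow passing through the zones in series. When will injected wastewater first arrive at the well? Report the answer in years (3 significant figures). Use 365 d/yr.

Steady 1-D flow in series ⇒ the Darcy flux q is identical in every zone and the zone head losses add (resistances L/K in series).
Σ(L/K) = 116/126 + 286/1.62 + 555/0.205 = 0.9206 + 176.5 + 2707 = 2885 d
K_eq = L_total / Σ(L/K) = 957 / 2885 = 0.3317 m/d
q = K_eq · i = 0.3317 × 0.0049 = 0.001626 m/d (same in every zone)
Zone A: v = q/n = 0.001626/0.26 = 0.006252 m/d → t_A = 116/0.006252 = 18550 d
Zone B: v = q/n = 0.001626/0.17 = 0.009562 m/d → t_B = 286/0.009562 = 29910 d
Zone C: v = q/n = 0.001626/0.17 = 0.009562 m/d → t_C = 555/0.009562 = 58040 d
Total t = 18550 + 29910 + 58040 = 106500 d
   = 106500 / 365 = 292 yr

292 years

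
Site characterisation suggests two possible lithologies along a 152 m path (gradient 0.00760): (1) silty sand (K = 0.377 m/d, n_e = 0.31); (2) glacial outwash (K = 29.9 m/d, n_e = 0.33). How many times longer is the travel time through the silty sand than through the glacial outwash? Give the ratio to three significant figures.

74.5

Unit 1 (silty sand): v = 0.377×0.0076/0.31 = 0.009243 m/d, t = 152/0.009243 = 16450 d
Unit 2 (glacial outwash): v = 29.9×0.0076/0.33 = 0.6886 m/d, t = 152/0.6886 = 220.7 d
t(silty sand) / t(glacial outwash) = 16450/220.7 = 74.5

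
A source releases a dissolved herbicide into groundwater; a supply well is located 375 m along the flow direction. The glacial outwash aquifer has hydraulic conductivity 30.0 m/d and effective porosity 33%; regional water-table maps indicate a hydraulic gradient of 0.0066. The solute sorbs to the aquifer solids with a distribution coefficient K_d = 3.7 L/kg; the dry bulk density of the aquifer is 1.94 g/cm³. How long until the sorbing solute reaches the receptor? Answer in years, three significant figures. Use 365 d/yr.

39.0 years

Darcy flux q = K·i = 30.0 × 0.0066 = 0.1980 m/d
Average linear velocity = 0.1980 / 0.33 = 0.6000 m/d
Retardation R = 1 + ρ_b·K_d/n = 1 + 1.94×3.7/0.33 = 22.75
Contaminant velocity v_c = v/R = 0.6000/22.75 = 0.02637 m/d
t = L/v_c = 375/0.02637 = 14220 d
   = 14220/365 = 39.0 yr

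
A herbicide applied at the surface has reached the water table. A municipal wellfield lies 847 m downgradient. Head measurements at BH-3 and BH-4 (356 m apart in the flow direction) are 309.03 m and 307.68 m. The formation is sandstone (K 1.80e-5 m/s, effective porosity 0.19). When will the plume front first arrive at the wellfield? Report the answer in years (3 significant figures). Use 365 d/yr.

Hydraulic gradient i = (309.03 − 307.68) / 356 = 1.35 / 356 = 0.003792
K = 1.80e-5 m/s × 86400 s/d = 1.555 m/d
Specific discharge q = 1.555 × 0.003792 = 0.005898 m/d
v = Ki/n = 1.555·0.003792/0.19 = 0.03104 m/d
t = L / v = 847 / 0.03104 = 27290 d
   = 27290 / 365 = 74.8 yr

74.8 years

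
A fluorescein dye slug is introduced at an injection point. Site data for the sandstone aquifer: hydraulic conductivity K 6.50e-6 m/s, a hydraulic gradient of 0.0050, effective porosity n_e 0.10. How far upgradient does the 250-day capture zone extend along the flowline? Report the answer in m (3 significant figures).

K = 6.50e-6 m/s × 86400 s/d = 0.5616 m/d
q = Ki = 0.5616 × 0.0050 = 0.002808 m/d
v = Ki/n = 0.5616·0.0050/0.10 = 0.02808 m/d
L = v × T = 0.02808 × 250 = 7.020 m

7.02 m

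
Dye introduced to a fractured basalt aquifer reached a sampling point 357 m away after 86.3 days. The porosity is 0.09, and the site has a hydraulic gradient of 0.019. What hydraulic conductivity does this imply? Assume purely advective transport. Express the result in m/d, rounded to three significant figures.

19.6 m/d

v = L / t = 357 / 86.3 = 4.137 m/d
K = v · n / i = 4.137 × 0.09 / 0.019 = 19.6 m/d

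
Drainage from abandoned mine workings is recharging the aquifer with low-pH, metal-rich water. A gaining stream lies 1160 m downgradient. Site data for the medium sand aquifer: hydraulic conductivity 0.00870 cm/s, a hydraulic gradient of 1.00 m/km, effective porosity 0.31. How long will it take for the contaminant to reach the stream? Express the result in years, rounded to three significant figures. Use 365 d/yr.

K = 0.00870 cm/s × 864 = 7.517 m/d
q = Ki = 7.517 × 0.0010 = 0.007517 m/d
Average linear velocity = 0.007517 / 0.31 = 0.02425 m/d
t = L / v = 1160 / 0.02425 = 47840 d
   = 47840 / 365 = 131 yr

131 years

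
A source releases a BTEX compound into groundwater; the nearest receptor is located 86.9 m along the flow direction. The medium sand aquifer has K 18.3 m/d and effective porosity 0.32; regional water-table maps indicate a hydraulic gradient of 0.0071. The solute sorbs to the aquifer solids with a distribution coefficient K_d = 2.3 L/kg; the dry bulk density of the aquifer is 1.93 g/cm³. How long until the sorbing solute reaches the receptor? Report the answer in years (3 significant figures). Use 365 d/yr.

8.72 years

Darcy flux q = K·i = 18.3 × 0.0071 = 0.1299 m/d
v_s = q/n_e = 0.1299/0.32 = 0.4060 m/d
Retardation R = 1 + ρ_b·K_d/n = 1 + 1.93×2.3/0.32 = 14.87
Contaminant velocity v_c = v/R = 0.4060/14.87 = 0.02730 m/d
t = L/v_c = 86.9/0.02730 = 3183 d
   = 3183/365 = 8.72 yr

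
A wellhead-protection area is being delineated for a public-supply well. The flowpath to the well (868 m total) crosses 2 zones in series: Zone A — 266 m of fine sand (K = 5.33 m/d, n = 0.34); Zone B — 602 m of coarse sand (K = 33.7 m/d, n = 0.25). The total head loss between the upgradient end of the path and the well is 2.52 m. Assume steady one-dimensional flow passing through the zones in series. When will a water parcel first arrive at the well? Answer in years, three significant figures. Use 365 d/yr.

Continuity: the same q passes through each zone, so ΔH = q·Σ(L_j/K_j) — the zones act as resistances in series.
Σ(L/K) = 266/5.33 + 602/33.7 = 49.91 + 17.86 = 67.77 d
q = ΔH / Σ(L/K) = 2.52 / 67.77 = 0.03718 m/d (same in every zone)
Zone A: v = q/n = 0.03718/0.34 = 0.1094 m/d → t_A = 266/0.1094 = 2432 d
Zone B: v = q/n = 0.03718/0.25 = 0.1487 m/d → t_B = 602/0.1487 = 4047 d
Total t = 2432 + 4047 = 6480 d
   = 6480 / 365 = 17.8 yr

17.8 years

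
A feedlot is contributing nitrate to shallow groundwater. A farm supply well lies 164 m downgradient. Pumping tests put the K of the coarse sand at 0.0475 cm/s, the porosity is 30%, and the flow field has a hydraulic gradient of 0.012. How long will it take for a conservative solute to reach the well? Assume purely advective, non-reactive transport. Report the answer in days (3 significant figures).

99.9 days

K = 0.0475 cm/s × 864 = 41.04 m/d
q = Ki = 41.04 × 0.012 = 0.4925 m/d
Average linear velocity = 0.4925 / 0.30 = 1.642 m/d
t = L / v = 164 / 1.642 = 99.90 d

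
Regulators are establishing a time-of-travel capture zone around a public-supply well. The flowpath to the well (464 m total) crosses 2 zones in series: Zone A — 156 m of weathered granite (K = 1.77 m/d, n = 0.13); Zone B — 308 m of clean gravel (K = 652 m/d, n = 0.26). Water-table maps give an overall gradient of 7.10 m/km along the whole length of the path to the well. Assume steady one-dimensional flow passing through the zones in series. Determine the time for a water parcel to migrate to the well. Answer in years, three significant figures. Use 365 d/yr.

For zones in series the flux q is common to all zones; the equivalent conductivity is the harmonic (thickness-weighted) mean, K_eq = L_total / Σ(L_j/K_j).
Σ(L/K) = 156/1.77 + 308/652 = 88.14 + 0.4724 = 88.61 d
K_eq = L_total / Σ(L/K) = 464 / 88.61 = 5.237 m/d
q = K_eq · i = 5.237 × 0.0071 = 0.03718 m/d (same in every zone)
Zone A: v = q/n = 0.03718/0.13 = 0.2860 m/d → t_A = 156/0.2860 = 545.5 d
Zone B: v = q/n = 0.03718/0.26 = 0.1430 m/d → t_B = 308/0.1430 = 2154 d
Total t = 545.5 + 2154 = 2699 d
   = 2699 / 365 = 7.40 yr

7.40 years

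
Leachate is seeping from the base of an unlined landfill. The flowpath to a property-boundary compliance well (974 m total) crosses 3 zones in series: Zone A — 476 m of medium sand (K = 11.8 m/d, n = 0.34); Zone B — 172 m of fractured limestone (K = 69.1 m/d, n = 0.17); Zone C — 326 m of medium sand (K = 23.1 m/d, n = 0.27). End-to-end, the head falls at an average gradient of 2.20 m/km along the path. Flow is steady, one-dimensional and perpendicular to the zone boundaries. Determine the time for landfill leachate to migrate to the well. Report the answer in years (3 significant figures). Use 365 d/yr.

Steady 1-D flow in series ⇒ the Darcy flux q is identical in every zone and the zone head losses add (resistances L/K in series).
Σ(L/K) = 476/11.8 + 172/69.1 + 326/23.1 = 40.34 + 2.489 + 14.11 = 56.94 d
K_eq = L_total / Σ(L/K) = 974 / 56.94 = 17.11 m/d
q = K_eq · i = 17.11 × 0.0022 = 0.03763 m/d (same in every zone)
Zone A: v = q/n = 0.03763/0.34 = 0.1107 m/d → t_A = 476/0.1107 = 4301 d
Zone B: v = q/n = 0.03763/0.17 = 0.2214 m/d → t_B = 172/0.2214 = 777.0 d
Zone C: v = q/n = 0.03763/0.27 = 0.1394 m/d → t_C = 326/0.1394 = 2339 d
Total t = 4301 + 777.0 + 2339 = 7417 d
   = 7417 / 365 = 20.3 yr

20.3 years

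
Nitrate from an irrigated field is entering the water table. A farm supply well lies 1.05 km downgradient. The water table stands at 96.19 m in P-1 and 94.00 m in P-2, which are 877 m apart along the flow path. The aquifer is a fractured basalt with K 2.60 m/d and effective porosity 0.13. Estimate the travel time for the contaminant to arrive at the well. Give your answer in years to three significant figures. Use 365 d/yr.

Hydraulic gradient i = (96.19 − 94.00) / 877 = 2.19 / 877 = 0.002497
Specific discharge q = 2.60 × 0.002497 = 0.006493 m/d
Seepage velocity v = q / n = 0.006493 / 0.13 = 0.04994 m/d
L = 1.05 km = 1050 m
t = L / v = 1050 / 0.04994 = 21020 d
   = 21020 / 365 = 57.6 yr

57.6 years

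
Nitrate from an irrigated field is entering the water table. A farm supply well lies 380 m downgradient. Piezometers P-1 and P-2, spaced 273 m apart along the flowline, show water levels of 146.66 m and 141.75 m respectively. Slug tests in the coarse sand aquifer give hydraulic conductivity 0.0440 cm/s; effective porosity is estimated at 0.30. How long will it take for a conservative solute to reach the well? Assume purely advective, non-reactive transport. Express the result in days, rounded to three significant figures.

Hydraulic gradient i = (146.66 − 141.75) / 273 = 4.91 / 273 = 0.01799
K = 0.0440 cm/s × 864 = 38.02 m/d
q = Ki = 38.02 × 0.01799 = 0.6837 m/d
Seepage velocity v = q / n = 0.6837 / 0.30 = 2.279 m/d
t = L / v = 380 / 2.279 = 166.7 d

167 days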